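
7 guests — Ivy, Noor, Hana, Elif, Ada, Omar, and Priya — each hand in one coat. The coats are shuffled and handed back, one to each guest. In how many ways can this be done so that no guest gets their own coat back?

1854

This is the derangement count D_7: permutations of 7 items with no fixed point.
By inclusion–exclusion this is Σ_{j=0}^{7} (−1)^j C(7,j)·(7−j)!.
Computing: 5040 − 5040 + 2520 − 840 + 210 − 42 + 7 − 1 = 1854.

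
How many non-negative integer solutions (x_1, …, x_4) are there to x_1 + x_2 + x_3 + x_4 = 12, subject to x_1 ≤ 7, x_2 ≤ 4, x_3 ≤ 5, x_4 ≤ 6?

165

By stars and bars, unrestricted non-negative solutions to x_1+…+x_4 = 12 number C(12+3,3) = 455.
Subtract solutions that violate a single cap (substitute x_i' = x_i − (cap_i+1)): x_1 ≥ 8 gives C(7,3) = 35; x_2 ≥ 5 gives C(10,3) = 120; x_3 ≥ 6 gives C(9,3) = 84; x_4 ≥ 7 gives C(8,3) = 56. Together 295.
Add back pairs where two caps are both exceeded: 0 + 0 + 0 + 4 + 1 + 0 = 5.
By inclusion–exclusion the count is 455 − 295 + 5 = 165.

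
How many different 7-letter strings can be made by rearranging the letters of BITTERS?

2520

Letter multiplicities in BITTERS: B×1, E×1, I×1, R×1, S×1, T×2.
The number of distinct arrangements is 7!/(2!) = 5040/2 = 2520.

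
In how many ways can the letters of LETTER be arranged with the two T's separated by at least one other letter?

120

There are 6!/(2!·2!) = 180 arrangements of LETTER in total.
Arrangements with the T's together: treat TT as one letter, giving (5)!/(2!) = 60.
Hence 180 − 60 = 120.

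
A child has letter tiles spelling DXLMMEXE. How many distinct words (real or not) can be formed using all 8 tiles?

5040

The 8 letters of DXLMMEXE have repeats: E appearing twice, M appearing twice, and X appearing twice.
So there are 8! / (2!·2!·2!) = 5040 distinguishable arrangements.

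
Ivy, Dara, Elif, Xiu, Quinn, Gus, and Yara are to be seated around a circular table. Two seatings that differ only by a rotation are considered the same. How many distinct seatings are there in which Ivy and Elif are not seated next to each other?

480

All circular seatings of 7 people number (6)! = 720.
Seatings with Ivy beside Elif: treat them as a block with 2 internal orders, giving 2 × (5)! = 240.
Subtracting, 720 − 240 = 480.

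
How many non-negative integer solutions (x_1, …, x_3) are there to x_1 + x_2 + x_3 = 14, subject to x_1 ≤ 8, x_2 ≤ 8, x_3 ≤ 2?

Ignoring the caps, the number of non-negative solutions to x_1+…+x_3 = 14 is C(16,2) = 120.
Subtract solutions that violate a single cap (substitute x_i' = x_i − (cap_i+1)): x_1 ≥ 9 gives C(7,2) = 21; x_2 ≥ 9 gives C(7,2) = 21; x_3 ≥ 3 gives C(13,2) = 78. Together 120.
Add back pairs where two caps are both exceeded: 0 + 6 + 6 = 12.
By inclusion–exclusion the count is 120 − 120 + 12 = 12.

12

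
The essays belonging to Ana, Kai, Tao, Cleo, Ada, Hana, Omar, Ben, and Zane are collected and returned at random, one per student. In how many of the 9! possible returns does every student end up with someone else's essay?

133496

Let Aᵢ be the assignments in which student i gets their own essay. We want the size of the complement of A₁∪…∪A_9.
By inclusion–exclusion this is Σ_{j=0}^{9} (−1)^j C(9,j)·(9−j)!.
Computing: 362880 − 362880 + 181440 − 60480 + 15120 − 3024 + 504 − 72 + 9 − 1 = 133496.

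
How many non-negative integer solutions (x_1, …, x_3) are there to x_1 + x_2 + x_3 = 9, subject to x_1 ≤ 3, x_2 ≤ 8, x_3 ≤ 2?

11

By stars and bars, unrestricted non-negative solutions to x_1+…+x_3 = 9 number C(9+2,2) = 55.
Subtract solutions that violate a single cap (substitute x_i' = x_i − (cap_i+1)): x_1 ≥ 4 gives C(7,2) = 21; x_2 ≥ 9 gives C(2,2) = 1; x_3 ≥ 3 gives C(8,2) = 28. Together 50.
Add back pairs where two caps are both exceeded: 0 + 6 + 0 = 6.
By inclusion–exclusion the count is 55 − 50 + 6 = 11.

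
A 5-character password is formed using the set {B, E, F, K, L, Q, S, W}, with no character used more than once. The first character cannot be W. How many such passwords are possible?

The first character has 8−1 = 7 choices (anything except W).
The remaining 4 characters are filled from the other 7 symbols without repetition: 7 × 6 × 5 × 4 = 840.
Total: 7 × 840 = 5880.

5880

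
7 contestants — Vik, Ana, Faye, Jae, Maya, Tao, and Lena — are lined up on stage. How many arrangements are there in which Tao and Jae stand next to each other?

Treat {Tao, Jae} as a single unit. There are 6 units to order, and the pair itself can be ordered 2 ways.
So the count is 2·(6)! = 1440.

1440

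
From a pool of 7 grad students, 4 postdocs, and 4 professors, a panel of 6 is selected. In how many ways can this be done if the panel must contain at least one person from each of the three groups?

Total 6-person selections from all 15: C(15,6) = 5005.
Selections missing a whole group: no grad students → C(8,6) = 28; no postdocs → C(11,6) = 462; no professors → C(11,6) = 462.
Add back selections omitting two groups (i.e. drawn from a single group): C(7,6) + C(4,6) + C(4,6) = 7.
By inclusion–exclusion: 5005 − 952 + 7 = 4060.

4060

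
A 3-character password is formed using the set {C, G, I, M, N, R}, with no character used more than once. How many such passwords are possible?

With no repetition, fill the 3 characters in order: 6 choices, then 5, down to 4.
6 × 5 × 4 = 120.

120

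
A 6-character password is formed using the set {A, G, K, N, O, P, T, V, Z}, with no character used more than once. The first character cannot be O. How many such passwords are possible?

53760

The first character has 9−1 = 8 choices (anything except O).
The remaining 5 characters are filled from the other 8 symbols without repetition: 8 × 7 × 6 × 5 × 4 = 6720.
Total: 8 × 6720 = 53760.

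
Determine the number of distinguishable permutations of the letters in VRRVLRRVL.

Letter multiplicities in VRRVLRRVL: L×2, R×4, V×3.
Dividing 9! = 362880 by 4!·3!·2! = 288 for the repeated letters gives 1260.

1260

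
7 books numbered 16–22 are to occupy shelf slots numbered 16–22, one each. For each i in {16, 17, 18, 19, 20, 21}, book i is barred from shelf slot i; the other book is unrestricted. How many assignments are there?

2119

Let Aᵢ (for 16 ≤ i ≤ 21) be the placements that put book i in its forbidden shelf slot. Any j of these fix j positions, leaving (7−j)! ways to fill the rest, and there are C(6,j) ways to pick which j.
By inclusion–exclusion, the number of valid placements is Σ_{j=0}^{6} (−1)^j C(6,j)·(7−j)!.
Computing: 5040 − 4320 + 1800 − 480 + 90 − 12 + 1 = 2119.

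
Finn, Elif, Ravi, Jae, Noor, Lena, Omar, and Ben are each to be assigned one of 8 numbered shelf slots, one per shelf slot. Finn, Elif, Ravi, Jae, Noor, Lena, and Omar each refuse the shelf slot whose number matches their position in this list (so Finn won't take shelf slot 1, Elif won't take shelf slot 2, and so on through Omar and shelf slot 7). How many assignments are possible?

Let Aᵢ (for 1 ≤ i ≤ 7) be the placements that put person i in their forbidden shelf slot. Any j of these fix j positions, leaving (8−j)! ways to fill the rest, and there are C(7,j) ways to pick which j.
By inclusion–exclusion, the number of valid placements is Σ_{j=0}^{7} (−1)^j C(7,j)·(8−j)!.
Computing: 40320 − 35280 + 15120 − 4200 + 840 − 126 + 14 − 1 = 16687.

16687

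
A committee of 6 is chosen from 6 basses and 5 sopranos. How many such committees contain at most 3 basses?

281

Split by how many basses are chosen (0 through 3).
Sum: C(6,0)·C(5,6) + C(6,1)·C(5,5) + C(6,2)·C(5,4) + C(6,3)·C(5,3) = 0 + 6 + 75 + 200 = 281.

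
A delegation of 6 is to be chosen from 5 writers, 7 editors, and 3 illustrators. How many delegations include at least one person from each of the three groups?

3850

Unrestricted: C(15,6) = 5005 ways to pick any 6 of the 15.
Selections missing a whole group: no writers → C(10,6) = 210; no editors → C(8,6) = 28; no illustrators → C(12,6) = 924.
Add back selections omitting two groups (i.e. drawn from a single group): C(5,6) + C(7,6) + C(3,6) = 7.
By inclusion–exclusion: 5005 − 1162 + 7 = 3850.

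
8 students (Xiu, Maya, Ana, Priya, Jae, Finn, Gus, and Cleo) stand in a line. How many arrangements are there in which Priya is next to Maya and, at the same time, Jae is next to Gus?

2880

Treat {Priya,Maya} as one block (2 orders) and {Jae,Gus} as another (2 orders).
That leaves 6 units to arrange: 2 × 2 × 6! = 4 × 720 = 2880.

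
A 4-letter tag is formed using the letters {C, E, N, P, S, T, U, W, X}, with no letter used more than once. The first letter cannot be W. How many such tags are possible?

2688

The first letter has 9−1 = 8 choices (anything except W).
The remaining 3 letters are filled from the other 8 symbols without repetition: 8 × 7 × 6 = 336.
Total: 8 × 336 = 2688.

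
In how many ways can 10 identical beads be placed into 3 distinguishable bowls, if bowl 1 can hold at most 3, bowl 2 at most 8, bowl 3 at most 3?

By stars and bars, unrestricted non-negative solutions to x_1+…+x_3 = 10 number C(10+2,2) = 66.
Subtract solutions that violate a single cap (substitute x_i' = x_i − (cap_i+1)): x_1 ≥ 4 gives C(8,2) = 28; x_2 ≥ 9 gives C(3,2) = 3; x_3 ≥ 4 gives C(8,2) = 28. Together 59.
Add back pairs where two caps are both exceeded: 0 + 6 + 0 = 6.
By inclusion–exclusion the count is 66 − 59 + 6 = 13.

13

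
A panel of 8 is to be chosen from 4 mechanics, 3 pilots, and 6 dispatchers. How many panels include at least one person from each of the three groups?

1233

Total 8-person selections from all 13: C(13,8) = 1287.
Subtract selections that omit an entire group: no mechanics → C(9,8) = 9; no pilots → C(10,8) = 45; no dispatchers → C(7,8) = 0.
Add back selections omitting two groups (i.e. drawn from a single group): C(4,8) + C(3,8) + C(6,8) = 0.
By inclusion–exclusion: 1287 − 54 + 0 = 1233.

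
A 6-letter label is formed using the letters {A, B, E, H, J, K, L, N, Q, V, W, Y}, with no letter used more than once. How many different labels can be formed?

Choose and order 6 of the 12 symbols: the first letter has 12 options, the next 11, and so on down to 7.
12 × 11 × 10 × 9 × 8 × 7 = 665280.

665280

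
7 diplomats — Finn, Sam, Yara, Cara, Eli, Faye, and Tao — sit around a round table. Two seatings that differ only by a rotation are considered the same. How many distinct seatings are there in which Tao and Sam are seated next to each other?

Treat {Tao, Sam} as one unit (2 internal orders) and seat the resulting 6 units around the table: (5)! circular arrangements.
So 2 × (5)! = 2 × 120 = 240.

240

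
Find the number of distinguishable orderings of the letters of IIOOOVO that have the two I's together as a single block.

Treat the 2 copies of I as a single block. The multiset to arrange is then {II, O, O, O, O, V}, 6 items in all.
That gives (6)!/(4!) = 30 arrangements.

30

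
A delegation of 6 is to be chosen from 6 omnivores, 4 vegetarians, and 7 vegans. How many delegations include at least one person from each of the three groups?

9996

With no constraint there are C(17,6) = 12376 possible selections.
Subtract selections that omit an entire group: no omnivores → C(11,6) = 462; no vegetarians → C(13,6) = 1716; no vegans → C(10,6) = 210.
Add back selections omitting two groups (i.e. drawn from a single group): C(6,6) + C(4,6) + C(7,6) = 8.
By inclusion–exclusion: 12376 − 2388 + 8 = 9996.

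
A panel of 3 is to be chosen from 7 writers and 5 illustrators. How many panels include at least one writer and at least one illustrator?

Unrestricted: C(12,3) = 220 ways to pick any 3 of the 12.
Subtract selections that omit an entire group: no writers → C(5,3) = 10; no illustrators → C(7,3) = 35.
Both groups omitted at once is impossible, so 220 − 45 = 175.

175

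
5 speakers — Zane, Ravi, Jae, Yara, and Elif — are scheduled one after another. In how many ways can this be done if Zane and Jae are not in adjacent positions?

72

There are 5! = 120 arrangements in all. If Zane and Jae are adjacent, merging them into one block gives 2·(4)! = 48 arrangements.
Complementary counting: 120 − 48 = 72.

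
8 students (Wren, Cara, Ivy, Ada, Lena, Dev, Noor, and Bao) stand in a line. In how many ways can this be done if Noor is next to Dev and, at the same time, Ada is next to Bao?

2880

Treat {Noor,Dev} as one block (2 orders) and {Ada,Bao} as another (2 orders).
That leaves 6 units to arrange: 2 × 2 × 6! = 4 × 720 = 2880.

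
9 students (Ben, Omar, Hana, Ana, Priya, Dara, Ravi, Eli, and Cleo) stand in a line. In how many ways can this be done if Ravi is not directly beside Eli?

282240

Of the 9! = 362880 arrangements, those with Ravi and Eli adjacent number 2 × 8! = 80640 (treat the pair as a block with 2 internal orders).
Complementary counting: 362880 − 80640 = 282240.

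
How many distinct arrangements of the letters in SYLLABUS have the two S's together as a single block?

2520

Treat the 2 copies of S as a single block. The multiset to arrange is then {SS, A, B, L, L, U, Y}, 7 items in all.
That gives (7)!/(2!) = 2520 arrangements.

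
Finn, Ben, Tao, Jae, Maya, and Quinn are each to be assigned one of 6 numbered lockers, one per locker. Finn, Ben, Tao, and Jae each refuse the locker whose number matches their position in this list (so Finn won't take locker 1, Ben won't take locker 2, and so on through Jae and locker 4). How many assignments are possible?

362

Let Aᵢ (for 1 ≤ i ≤ 4) be the placements that put person i in their forbidden locker. Any j of these fix j positions, leaving (6−j)! ways to fill the rest, and there are C(4,j) ways to pick which j.
By inclusion–exclusion, the number of valid placements is Σ_{j=0}^{4} (−1)^j C(4,j)·(6−j)!.
Computing: 720 − 480 + 144 − 24 + 2 = 362.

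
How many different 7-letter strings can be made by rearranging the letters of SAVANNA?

420

SAVANNA has 7 letters with A appearing 3 times and N appearing twice.
Dividing 7! = 5040 by 3!·2! = 12 for the repeated letters gives 420.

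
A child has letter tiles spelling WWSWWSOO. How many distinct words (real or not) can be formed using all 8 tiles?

420

WWSWWSOO has 8 letters with O appearing twice, S appearing twice, and W appearing 4 times.
Dividing 8! = 40320 by 4!·2!·2! = 96 for the repeated letters gives 420.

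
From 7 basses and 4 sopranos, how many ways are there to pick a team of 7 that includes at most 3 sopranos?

295

Split by how many sopranos are chosen (0 through 3).
Sum: C(4,0)·C(7,7) + C(4,1)·C(7,6) + C(4,2)·C(7,5) + C(4,3)·C(7,4) = 1 + 28 + 126 + 140 = 295.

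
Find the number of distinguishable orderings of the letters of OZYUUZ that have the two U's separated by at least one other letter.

There are 6!/(2!·2!) = 180 arrangements of OZYUUZ in total.
If the two U's are adjacent, glue them into one block, leaving 5 items to arrange: (5)!/(2!) = 60 ways.
Hence 180 − 60 = 120.

120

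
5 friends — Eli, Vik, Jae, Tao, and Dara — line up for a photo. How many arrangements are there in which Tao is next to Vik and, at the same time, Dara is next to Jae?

Treat {Tao,Vik} as one block (2 orders) and {Dara,Jae} as another (2 orders).
That leaves 3 units to arrange: 2 × 2 × 3! = 4 × 6 = 24.

24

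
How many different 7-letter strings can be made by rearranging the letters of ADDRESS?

1260

ADDRESS has 7 letters with D appearing twice and S appearing twice.
So there are 7! / (2!·2!) = 1260 distinguishable arrangements.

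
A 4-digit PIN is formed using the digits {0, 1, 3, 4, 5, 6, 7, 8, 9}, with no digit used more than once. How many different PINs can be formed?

3024

With no repetition, fill the 4 digits in order: 9 choices, then 8, down to 6.
9 × 8 × 7 × 6 = 3024.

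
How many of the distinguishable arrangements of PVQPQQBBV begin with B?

With the first slot taken by B, it remains to arrange the other 8 letters (PVQPQQBV).
Those 8 letters have P appearing twice, Q appearing 3 times, and V appearing twice, giving (8)!/(3!·2!·2!) = 1680.

1680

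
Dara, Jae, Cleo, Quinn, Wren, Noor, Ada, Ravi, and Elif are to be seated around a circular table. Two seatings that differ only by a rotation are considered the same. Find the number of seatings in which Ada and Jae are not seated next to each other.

Without the restriction there are (8)! = 40320 seatings.
Those with Ada next to Jae: fuse the pair into one unit and seat 8 units around a circle — 2·(7)! = 10080.
Subtracting, 40320 − 10080 = 30240.

30240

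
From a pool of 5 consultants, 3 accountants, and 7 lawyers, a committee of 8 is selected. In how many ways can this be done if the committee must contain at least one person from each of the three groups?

Unrestricted: C(15,8) = 6435 ways to pick any 8 of the 15.
Subtract selections that omit an entire group: no consultants → C(10,8) = 45; no accountants → C(12,8) = 495; no lawyers → C(8,8) = 1.
Add back selections omitting two groups (i.e. drawn from a single group): C(5,8) + C(3,8) + C(7,8) = 0.
By inclusion–exclusion: 6435 − 541 + 0 = 5894.

5894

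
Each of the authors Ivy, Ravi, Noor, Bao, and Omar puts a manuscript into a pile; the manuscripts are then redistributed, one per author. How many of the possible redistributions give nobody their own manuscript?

44

Count assignments avoiding every fixed point. For any j of the 5 authors fixed to their own manuscript, the other 5−j can be arranged in (5−j)! ways.
By inclusion–exclusion this is Σ_{j=0}^{5} (−1)^j C(5,j)·(5−j)!.
Computing: 120 − 120 + 60 − 20 + 5 − 1 = 44.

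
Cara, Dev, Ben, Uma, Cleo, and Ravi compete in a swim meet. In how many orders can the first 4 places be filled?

This is an ordered selection of 4 from 6: P(6,4).
That gives 6 × 5 × 4 × 3 = 360.

360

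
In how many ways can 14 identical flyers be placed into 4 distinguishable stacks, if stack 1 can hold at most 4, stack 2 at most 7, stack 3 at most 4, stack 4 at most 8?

145

By stars and bars, unrestricted non-negative solutions to x_1+…+x_4 = 14 number C(14+3,3) = 680.
Subtract solutions that violate a single cap (substitute x_i' = x_i − (cap_i+1)): x_1 ≥ 5 gives C(12,3) = 220; x_2 ≥ 8 gives C(9,3) = 84; x_3 ≥ 5 gives C(12,3) = 220; x_4 ≥ 9 gives C(8,3) = 56. Together 580.
Add back pairs where two caps are both exceeded: 4 + 35 + 1 + 4 + 0 + 1 = 45.
By inclusion–exclusion the count is 680 − 580 + 45 = 145.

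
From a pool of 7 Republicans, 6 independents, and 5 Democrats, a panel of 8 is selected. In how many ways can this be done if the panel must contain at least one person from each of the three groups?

Unrestricted: C(18,8) = 43758 ways to pick any 8 of the 18.
Selections missing a whole group: no Republicans → C(11,8) = 165; no independents → C(12,8) = 495; no Democrats → C(13,8) = 1287.
Add back selections omitting two groups (i.e. drawn from a single group): C(7,8) + C(6,8) + C(5,8) = 0.
By inclusion–exclusion: 43758 − 1947 + 0 = 41811.

41811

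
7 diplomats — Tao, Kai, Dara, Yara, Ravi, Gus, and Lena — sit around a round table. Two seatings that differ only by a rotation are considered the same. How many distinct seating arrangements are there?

720

Seat Tao anywhere (absorbing the rotational symmetry), then permute the other 6: (6)! = 720.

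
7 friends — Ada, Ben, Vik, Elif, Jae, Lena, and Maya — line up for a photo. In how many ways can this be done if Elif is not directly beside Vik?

3600

There are 7! = 5040 arrangements in all. If Elif and Vik are adjacent, merging them into one block gives 2·(6)! = 1440 arrangements.
Complementary counting: 5040 − 1440 = 3600.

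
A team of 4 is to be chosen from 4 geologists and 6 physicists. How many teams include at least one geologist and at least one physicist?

194

With no constraint there are C(10,4) = 210 possible selections.
Selections missing a whole group: no geologists → C(6,4) = 15; no physicists → C(4,4) = 1.
Both groups omitted at once is impossible, so 210 − 16 = 194.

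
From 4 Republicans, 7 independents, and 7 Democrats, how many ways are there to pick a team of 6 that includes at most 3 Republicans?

18473

Split by how many Republicans are chosen (0 through 3).
Sum: C(4,0)·C(14,6) + C(4,1)·C(14,5) + C(4,2)·C(14,4) + C(4,3)·C(14,3) = 3003 + 8008 + 6006 + 1456 = 18473.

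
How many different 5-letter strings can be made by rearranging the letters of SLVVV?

20

The 5 letters of SLVVV have repeats: V appearing 3 times.
The number of distinct arrangements is 5!/(3!) = 120/6 = 20.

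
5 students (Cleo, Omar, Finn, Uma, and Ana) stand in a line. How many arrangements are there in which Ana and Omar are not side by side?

72

There are 5! = 120 arrangements in all. If Ana and Omar are adjacent, merging them into one block gives 2·(4)! = 48 arrangements.
Complementary counting: 120 − 48 = 72.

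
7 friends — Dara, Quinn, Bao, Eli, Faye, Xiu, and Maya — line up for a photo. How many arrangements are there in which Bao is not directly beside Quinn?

3600

Of the 7! = 5040 arrangements, those with Bao and Quinn adjacent number 2 × 6! = 1440 (treat the pair as a block with 2 internal orders).
Complementary counting: 5040 − 1440 = 3600.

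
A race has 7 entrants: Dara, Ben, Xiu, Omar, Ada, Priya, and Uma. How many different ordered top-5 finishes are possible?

2520

There are 7 choices for 1st place, 6 for 2nd, and so on down to 3 for position 5.
That gives 7 × 6 × 5 × 4 × 3 = 2520.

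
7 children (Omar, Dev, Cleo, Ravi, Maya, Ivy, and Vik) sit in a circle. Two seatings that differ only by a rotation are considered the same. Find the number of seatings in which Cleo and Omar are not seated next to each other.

All circular seatings of 7 people number (6)! = 720.
Those with Cleo next to Omar: fuse the pair into one unit and seat 6 units around a circle — 2·(5)! = 240.
Subtracting, 720 − 240 = 480.

480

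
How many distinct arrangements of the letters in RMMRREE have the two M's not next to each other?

Total arrangements of RMMRREE: 7!/(3!·2!·2!) = 210.
If the two M's are adjacent, glue them into one block, leaving 6 items to arrange: (6)!/(3!·2!) = 60 ways.
Subtracting, 210 − 60 = 150 arrangements keep the M's apart.

150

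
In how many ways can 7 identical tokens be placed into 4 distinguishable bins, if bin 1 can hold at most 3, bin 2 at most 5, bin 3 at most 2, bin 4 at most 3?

Without the upper bounds there are C(10,3) = 120 ways to split 7 among 4 bins.
Subtract solutions that violate a single cap (substitute x_i' = x_i − (cap_i+1)): x_1 ≥ 4 gives C(6,3) = 20; x_2 ≥ 6 gives C(4,3) = 4; x_3 ≥ 3 gives C(7,3) = 35; x_4 ≥ 4 gives C(6,3) = 20. Together 79.
Add back pairs where two caps are both exceeded: 0 + 1 + 0 + 0 + 0 + 1 = 2.
By inclusion–exclusion the count is 120 − 79 + 2 = 43.

43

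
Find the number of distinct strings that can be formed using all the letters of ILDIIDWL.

1680

ILDIIDWL has 8 letters with D appearing twice, I appearing 3 times, and L appearing twice.
Dividing 8! = 40320 by 3!·2!·2! = 24 for the repeated letters gives 1680.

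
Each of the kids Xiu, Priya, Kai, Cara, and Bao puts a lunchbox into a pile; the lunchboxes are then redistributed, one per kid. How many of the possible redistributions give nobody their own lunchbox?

44

Count assignments avoiding every fixed point. For any j of the 5 kids fixed to their own lunchbox, the other 5−j can be arranged in (5−j)! ways.
By inclusion–exclusion this is Σ_{j=0}^{5} (−1)^j C(5,j)·(5−j)!.
Computing: 120 − 120 + 60 − 20 + 5 − 1 = 44.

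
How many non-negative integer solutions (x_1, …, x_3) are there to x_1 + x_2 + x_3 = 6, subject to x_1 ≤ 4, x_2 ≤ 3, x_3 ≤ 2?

By stars and bars, unrestricted non-negative solutions to x_1+…+x_3 = 6 number C(6+2,2) = 28.
Subtract solutions that violate a single cap (substitute x_i' = x_i − (cap_i+1)): x_1 ≥ 5 gives C(3,2) = 3; x_2 ≥ 4 gives C(4,2) = 6; x_3 ≥ 3 gives C(5,2) = 10. Together 19.
No two caps can be exceeded simultaneously, so the pair terms are all 0.
By inclusion–exclusion the count is 28 − 19 + 0 = 9.

9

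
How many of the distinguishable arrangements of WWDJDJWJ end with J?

210

With the last slot taken by J, it remains to arrange the other 7 letters (WWDDJWJ).
Those 7 letters have D appearing twice, J appearing twice, and W appearing 3 times, giving (7)!/(3!·2!·2!) = 210.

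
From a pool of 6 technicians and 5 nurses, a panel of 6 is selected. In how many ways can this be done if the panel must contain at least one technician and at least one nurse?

461

With no constraint there are C(11,6) = 462 possible selections.
Selections missing a whole group: no technicians → C(5,6) = 0; no nurses → C(6,6) = 1.
Both groups omitted at once is impossible, so 462 − 1 = 461.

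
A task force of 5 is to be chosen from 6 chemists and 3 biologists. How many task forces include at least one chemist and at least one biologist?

With no constraint there are C(9,5) = 126 possible selections.
Subtract selections that omit an entire group: no chemists → C(3,5) = 0; no biologists → C(6,5) = 6.
Both groups omitted at once is impossible, so 126 − 6 = 120.

120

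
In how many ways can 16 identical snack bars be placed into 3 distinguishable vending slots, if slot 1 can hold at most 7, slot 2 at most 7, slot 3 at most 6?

Ignoring the caps, the number of non-negative solutions to x_1+…+x_3 = 16 is C(18,2) = 153.
Subtract solutions that violate a single cap (substitute x_i' = x_i − (cap_i+1)): x_1 ≥ 8 gives C(10,2) = 45; x_2 ≥ 8 gives C(10,2) = 45; x_3 ≥ 7 gives C(11,2) = 55. Together 145.
Add back pairs where two caps are both exceeded: 1 + 3 + 3 = 7.
By inclusion–exclusion the count is 153 − 145 + 7 = 15.

15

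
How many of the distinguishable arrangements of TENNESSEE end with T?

420

With the last slot taken by T, it remains to arrange the other 8 letters (ENNESSEE).
Those 8 letters have E appearing 4 times, N appearing twice, and S appearing twice, giving (8)!/(4!·2!·2!) = 420.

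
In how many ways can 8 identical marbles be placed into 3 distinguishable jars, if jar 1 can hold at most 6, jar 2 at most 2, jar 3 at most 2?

Without the upper bounds there are C(10,2) = 45 ways to split 8 among 3 jars.
Subtract solutions that violate a single cap (substitute x_i' = x_i − (cap_i+1)): x_1 ≥ 7 gives C(3,2) = 3; x_2 ≥ 3 gives C(7,2) = 21; x_3 ≥ 3 gives C(7,2) = 21. Together 45.
Add back pairs where two caps are both exceeded: 0 + 0 + 6 = 6.
By inclusion–exclusion the count is 45 − 45 + 6 = 6.

6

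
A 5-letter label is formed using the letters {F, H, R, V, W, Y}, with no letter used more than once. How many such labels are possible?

Choose and order 5 of the 6 symbols: the first letter has 6 options, the next 5, and so on down to 2.
That product is 6 × 5 × 4 × 3 × 2 = 720.

720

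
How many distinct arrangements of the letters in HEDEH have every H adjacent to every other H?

Treat the 2 copies of H as a single block. The multiset to arrange is then {HH, D, E, E}, 4 items in all.
That gives (4)!/(2!) = 12 arrangements.

12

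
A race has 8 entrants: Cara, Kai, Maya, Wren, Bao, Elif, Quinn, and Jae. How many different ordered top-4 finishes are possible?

There are 8 choices for 1st place, 7 for 2nd, and so on down to 5 for position 4.
That gives 8 × 7 × 6 × 5 = 1680.

1680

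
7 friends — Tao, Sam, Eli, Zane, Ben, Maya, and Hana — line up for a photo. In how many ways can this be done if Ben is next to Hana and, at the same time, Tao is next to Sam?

480

Treat {Ben,Hana} as one block (2 orders) and {Tao,Sam} as another (2 orders).
That leaves 5 units to arrange: 2 × 2 × 5! = 4 × 120 = 480.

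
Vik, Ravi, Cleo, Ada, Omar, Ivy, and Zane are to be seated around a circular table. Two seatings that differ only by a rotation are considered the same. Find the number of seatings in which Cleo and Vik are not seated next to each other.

Without the restriction there are (6)! = 720 seatings.
Seatings with Cleo beside Vik: treat them as a block with 2 internal orders, giving 2 × (5)! = 240.
Subtracting, 720 − 240 = 480.

480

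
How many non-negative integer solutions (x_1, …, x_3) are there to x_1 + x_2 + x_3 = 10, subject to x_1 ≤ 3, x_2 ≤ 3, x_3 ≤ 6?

Ignoring the caps, the number of non-negative solutions to x_1+…+x_3 = 10 is C(12,2) = 66.
Subtract solutions that violate a single cap (substitute x_i' = x_i − (cap_i+1)): x_1 ≥ 4 gives C(8,2) = 28; x_2 ≥ 4 gives C(8,2) = 28; x_3 ≥ 7 gives C(5,2) = 10. Together 66.
Add back pairs where two caps are both exceeded: 6 + 0 + 0 = 6.
By inclusion–exclusion the count is 66 − 66 + 6 = 6.

6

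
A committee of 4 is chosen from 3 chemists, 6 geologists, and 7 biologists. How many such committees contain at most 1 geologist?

930

Split by how many geologists are chosen (0 through 1).
Sum: C(6,0)·C(10,4) + C(6,1)·C(10,3) = 210 + 720 = 930.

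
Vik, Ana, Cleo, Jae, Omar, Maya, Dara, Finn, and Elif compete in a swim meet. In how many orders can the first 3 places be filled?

This is an ordered selection of 3 from 9: P(9,3).
That gives 9 × 8 × 7 = 504.

504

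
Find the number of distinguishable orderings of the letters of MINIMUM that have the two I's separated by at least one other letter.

There are 7!/(3!·2!) = 420 arrangements of MINIMUM in total.
Arrangements with the I's together: treat II as one letter, giving (6)!/(3!) = 120.
Subtracting, 420 − 120 = 300 arrangements keep the I's apart.

300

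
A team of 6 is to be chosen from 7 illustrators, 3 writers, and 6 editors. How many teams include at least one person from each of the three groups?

6006

Unrestricted: C(16,6) = 8008 ways to pick any 6 of the 16.
Selections missing a whole group: no illustrators → C(9,6) = 84; no writers → C(13,6) = 1716; no editors → C(10,6) = 210.
Add back selections omitting two groups (i.e. drawn from a single group): C(7,6) + C(3,6) + C(6,6) = 8.
By inclusion–exclusion: 8008 − 2010 + 8 = 6006.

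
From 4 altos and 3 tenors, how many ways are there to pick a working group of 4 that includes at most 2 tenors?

Split by how many tenors are chosen (0 through 2).
Sum: C(3,0)·C(4,4) + C(3,1)·C(4,3) + C(3,2)·C(4,2) = 1 + 12 + 18 = 31.

31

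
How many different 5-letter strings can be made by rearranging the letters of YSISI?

30

The 5 letters of YSISI have repeats: I appearing twice and S appearing twice.
Dividing 5! = 120 by 2!·2! = 4 for the repeated letters gives 30.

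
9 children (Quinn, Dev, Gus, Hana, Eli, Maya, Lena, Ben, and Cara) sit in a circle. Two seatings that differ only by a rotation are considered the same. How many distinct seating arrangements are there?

Seat Quinn anywhere (absorbing the rotational symmetry), then permute the other 8: (8)! = 40320.

40320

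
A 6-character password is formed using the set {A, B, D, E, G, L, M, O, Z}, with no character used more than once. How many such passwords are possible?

60480

Choose and order 6 of the 9 symbols: the first character has 9 options, the next 8, and so on down to 4.
9 × 8 × 7 × 6 × 5 × 4 = 60480.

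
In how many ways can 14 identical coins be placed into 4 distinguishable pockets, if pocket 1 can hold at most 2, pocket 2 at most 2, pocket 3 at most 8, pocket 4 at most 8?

45

By stars and bars, unrestricted non-negative solutions to x_1+…+x_4 = 14 number C(14+3,3) = 680.
Subtract solutions that violate a single cap (substitute x_i' = x_i − (cap_i+1)): x_1 ≥ 3 gives C(14,3) = 364; x_2 ≥ 3 gives C(14,3) = 364; x_3 ≥ 9 gives C(8,3) = 56; x_4 ≥ 9 gives C(8,3) = 56. Together 840.
Add back pairs where two caps are both exceeded: 165 + 10 + 10 + 10 + 10 + 0 = 205.
By inclusion–exclusion the count is 680 − 840 + 205 = 45.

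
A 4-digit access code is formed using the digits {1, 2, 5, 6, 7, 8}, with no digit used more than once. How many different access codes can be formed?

360

Choose and order 4 of the 6 symbols: the first digit has 6 options, the next 5, then 4, 3.
That product is 6 × 5 × 4 × 3 = 360.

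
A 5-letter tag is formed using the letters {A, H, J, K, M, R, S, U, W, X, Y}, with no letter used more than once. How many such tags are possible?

55440

With no repetition, fill the 5 letters in order: 11 choices, then 10, down to 7.
That product is 11 × 10 × 9 × 8 × 7 = 55440.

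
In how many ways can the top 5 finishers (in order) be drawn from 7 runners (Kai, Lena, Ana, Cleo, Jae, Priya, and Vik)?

There are 7 choices for 1st place, 6 for 2nd, and so on down to 3 for position 5.
That gives 7 × 6 × 5 × 4 × 3 = 2520.

2520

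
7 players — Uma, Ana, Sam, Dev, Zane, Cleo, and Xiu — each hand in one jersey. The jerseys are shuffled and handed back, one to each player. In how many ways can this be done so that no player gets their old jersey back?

1854

This is the derangement count D_7: permutations of 7 items with no fixed point.
By inclusion–exclusion this is Σ_{j=0}^{7} (−1)^j C(7,j)·(7−j)!.
Computing: 5040 − 5040 + 2520 − 840 + 210 − 42 + 7 − 1 = 1854.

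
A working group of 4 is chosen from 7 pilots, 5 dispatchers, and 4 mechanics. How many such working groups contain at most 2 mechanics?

Split by how many mechanics are chosen (0 through 2).
Sum: C(4,0)·C(12,4) + C(4,1)·C(12,3) + C(4,2)·C(12,2) = 495 + 880 + 396 = 1771.

1771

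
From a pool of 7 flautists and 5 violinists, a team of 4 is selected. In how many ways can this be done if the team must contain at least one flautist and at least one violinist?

455

With no constraint there are C(12,4) = 495 possible selections.
Subtract selections that omit an entire group: no flautists → C(5,4) = 5; no violinists → C(7,4) = 35.
Both groups omitted at once is impossible, so 495 − 40 = 455.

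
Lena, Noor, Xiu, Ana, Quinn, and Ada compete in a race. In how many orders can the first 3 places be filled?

This is an ordered selection of 3 from 6: P(6,3).
That gives 6 × 5 × 4 = 120.

120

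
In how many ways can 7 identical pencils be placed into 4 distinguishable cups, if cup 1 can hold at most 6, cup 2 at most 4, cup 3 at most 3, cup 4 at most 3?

69

Ignoring the caps, the number of non-negative solutions to x_1+…+x_4 = 7 is C(10,3) = 120.
Subtract solutions that violate a single cap (substitute x_i' = x_i − (cap_i+1)): x_1 ≥ 7 gives C(3,3) = 1; x_2 ≥ 5 gives C(5,3) = 10; x_3 ≥ 4 gives C(6,3) = 20; x_4 ≥ 4 gives C(6,3) = 20. Together 51.
No two caps can be exceeded simultaneously, so the pair terms are all 0.
By inclusion–exclusion the count is 120 − 51 + 0 = 69.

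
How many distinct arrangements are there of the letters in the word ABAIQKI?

1260

ABAIQKI has 7 letters with A appearing twice and I appearing twice.
So there are 7! / (2!·2!) = 1260 distinguishable arrangements.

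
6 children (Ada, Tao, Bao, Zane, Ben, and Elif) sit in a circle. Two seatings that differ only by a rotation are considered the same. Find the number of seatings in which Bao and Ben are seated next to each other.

Glue Bao and Ben into a block (2 internal orders). Seating 5 units around a circle gives (4)! arrangements.
So 2 × (4)! = 2 × 24 = 48.

48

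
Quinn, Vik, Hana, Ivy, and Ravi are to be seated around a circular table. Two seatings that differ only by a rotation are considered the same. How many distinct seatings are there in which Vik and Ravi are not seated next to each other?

12

Without the restriction there are (4)! = 24 seatings.
Those with Vik next to Ravi: fuse the pair into one unit and seat 4 units around a circle — 2·(3)! = 12.
Subtracting, 24 − 12 = 12.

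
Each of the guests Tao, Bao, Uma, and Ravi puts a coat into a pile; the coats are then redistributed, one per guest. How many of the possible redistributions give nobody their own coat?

9

This is the derangement count D_4: permutations of 4 items with no fixed point.
By inclusion–exclusion this is Σ_{j=0}^{4} (−1)^j C(4,j)·(4−j)!.
Computing: 24 − 24 + 12 − 4 + 1 = 9.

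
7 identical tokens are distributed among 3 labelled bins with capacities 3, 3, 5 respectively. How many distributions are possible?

13

Without the upper bounds there are C(9,2) = 36 ways to split 7 among 3 bins.
Subtract solutions that violate a single cap (substitute x_i' = x_i − (cap_i+1)): x_1 ≥ 4 gives C(5,2) = 10; x_2 ≥ 4 gives C(5,2) = 10; x_3 ≥ 6 gives C(3,2) = 3. Together 23.
No two caps can be exceeded simultaneously, so the pair terms are all 0.
By inclusion–exclusion the count is 36 − 23 + 0 = 13.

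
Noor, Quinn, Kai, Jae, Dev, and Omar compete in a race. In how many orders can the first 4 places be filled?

360

There are 6 choices for 1st place, 5 for 2nd, and so on down to 3 for position 4.
That gives 6 × 5 × 4 × 3 = 360.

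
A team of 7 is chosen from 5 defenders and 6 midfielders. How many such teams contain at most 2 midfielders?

Split by how many midfielders are chosen (0 through 2).
Sum: C(6,0)·C(5,7) + C(6,1)·C(5,6) + C(6,2)·C(5,5) = 0 + 0 + 15 = 15.

15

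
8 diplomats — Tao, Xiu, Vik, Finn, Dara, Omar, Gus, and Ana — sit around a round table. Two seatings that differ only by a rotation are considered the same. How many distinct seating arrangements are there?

5040

Around a circle, 8 distinct people have 8!/8 = (7)! = 5040 rotationally distinct seatings.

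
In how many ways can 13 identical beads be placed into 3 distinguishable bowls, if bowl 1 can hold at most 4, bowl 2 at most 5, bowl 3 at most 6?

By stars and bars, unrestricted non-negative solutions to x_1+…+x_3 = 13 number C(13+2,2) = 105.
Subtract solutions that violate a single cap (substitute x_i' = x_i − (cap_i+1)): x_1 ≥ 5 gives C(10,2) = 45; x_2 ≥ 6 gives C(9,2) = 36; x_3 ≥ 7 gives C(8,2) = 28. Together 109.
Add back pairs where two caps are both exceeded: 6 + 3 + 1 = 10.
By inclusion–exclusion the count is 105 − 109 + 10 = 6.

6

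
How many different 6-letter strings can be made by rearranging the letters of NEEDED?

60

NEEDED has 6 letters with D appearing twice and E appearing 3 times.
The number of distinct arrangements is 6!/(3!·2!) = 720/12 = 60.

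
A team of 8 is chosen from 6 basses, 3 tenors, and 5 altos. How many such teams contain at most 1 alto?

Split by how many altos are chosen (0 through 1).
Sum: C(5,0)·C(9,8) + C(5,1)·C(9,7) = 9 + 180 = 189.

189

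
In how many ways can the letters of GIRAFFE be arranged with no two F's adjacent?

Total arrangements of GIRAFFE: 7!/(2!) = 2520.
If the two F's are adjacent, glue them into one block, leaving 6 items to arrange: (6)! = 720 ways.
Subtracting, 2520 − 720 = 1800 arrangements keep the F's apart.

1800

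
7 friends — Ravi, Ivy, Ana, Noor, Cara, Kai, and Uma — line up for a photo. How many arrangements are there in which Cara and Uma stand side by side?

Treat {Cara, Uma} as a single unit. There are 6 units to order, and the pair itself can be ordered 2 ways.
So the count is 2·(6)! = 1440.

1440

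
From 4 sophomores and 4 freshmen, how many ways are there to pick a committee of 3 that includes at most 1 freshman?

28

Split by how many freshmen are chosen (0 through 1).
Sum: C(4,0)·C(4,3) + C(4,1)·C(4,2) = 4 + 24 = 28.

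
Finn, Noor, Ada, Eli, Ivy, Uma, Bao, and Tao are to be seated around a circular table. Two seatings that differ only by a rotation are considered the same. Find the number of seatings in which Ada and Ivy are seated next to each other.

Glue Ada and Ivy into a block (2 internal orders). Seating 7 units around a circle gives (6)! arrangements.
So 2 × (6)! = 2 × 720 = 1440.

1440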